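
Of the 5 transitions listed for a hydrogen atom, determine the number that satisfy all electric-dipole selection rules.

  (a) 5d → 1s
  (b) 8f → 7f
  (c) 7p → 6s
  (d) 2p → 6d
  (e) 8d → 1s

(a) forbidden — Δl = -2 (E1 requires Δl = ±1)
(b) forbidden — Δl = +0 (E1 requires Δl = ±1)
(c) allowed
(d) allowed
(e) forbidden — Δl = -2 (E1 requires Δl = ±1)
Total allowed: 2 of 5.

2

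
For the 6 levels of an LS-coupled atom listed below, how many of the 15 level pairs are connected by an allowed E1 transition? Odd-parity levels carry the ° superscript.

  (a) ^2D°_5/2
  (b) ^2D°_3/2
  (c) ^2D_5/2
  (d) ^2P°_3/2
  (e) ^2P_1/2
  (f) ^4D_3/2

(a)–(b): forbidden (parity).
(a)–(c): allowed.
(a)–(d): forbidden (parity).
(a)–(e): forbidden (ΔJ).
(a)–(f): forbidden (ΔS).
(b)–(c): allowed.
(b)–(d): forbidden (parity).
(b)–(e): allowed.
(b)–(f): forbidden (ΔS).
(c)–(d): allowed.
(c)–(e): forbidden (parity, ΔJ).
(c)–(f): forbidden (parity, ΔS).
(d)–(e): allowed.
(d)–(f): forbidden (ΔS).
(e)–(f): forbidden (parity, ΔS).
Allowed pairs: 5 of 15.

5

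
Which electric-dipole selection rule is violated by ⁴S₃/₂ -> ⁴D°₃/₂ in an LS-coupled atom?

Reading off the term symbols: S 3/2→3/2, L 0→2, J 3/2→3/2, parity even→odd.
ΔJ = 0, ±1 (not J=0↔0): J: 3/2 → 3/2, ΔJ = +0 — satisfied.
Parity must change: even → odd — satisfied.
ΔS = 0: S: 3/2 → 3/2 — satisfied.
ΔL = 0, ±1 (not L=0↔0): L: 0 → 2, ΔL = +2 — violated.

the ΔL = 0, ±1 rule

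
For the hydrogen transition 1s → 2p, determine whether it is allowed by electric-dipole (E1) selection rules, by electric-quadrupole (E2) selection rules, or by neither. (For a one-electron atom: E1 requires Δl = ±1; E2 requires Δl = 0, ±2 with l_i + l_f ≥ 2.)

Δl = 1 − 0 = +1; l_i + l_f = 1.
E1 (Δl = ±1): satisfied.
E2 (Δl = 0,±2, l_i+l_f ≥ 2): not satisfied.

E1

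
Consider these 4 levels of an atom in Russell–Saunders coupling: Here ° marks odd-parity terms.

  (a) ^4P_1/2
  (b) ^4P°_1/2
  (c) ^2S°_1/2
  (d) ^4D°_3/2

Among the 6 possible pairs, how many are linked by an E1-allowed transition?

2

(a)–(b): allowed.
(a)–(c): forbidden (ΔS).
(a)–(d): allowed.
(b)–(c): forbidden (parity, ΔS).
(b)–(d): forbidden (parity).
(c)–(d): forbidden (parity, ΔS, ΔL).
Allowed pairs: 2 of 6.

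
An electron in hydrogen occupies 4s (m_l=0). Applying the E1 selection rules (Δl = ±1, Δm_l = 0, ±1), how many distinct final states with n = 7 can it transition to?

3

E1 requires Δl = ±1, so l_f ∈ {-1, 1}; with 0 ≤ l_f ≤ n_f−1 = 6, the allowed l_f values are {1}.
For l_f = 1: m_f ∈ {m_i−1, m_i, m_i+1} ∩ [−1, 1] = {-1, 0, 1} → 3 states.
Total: 3.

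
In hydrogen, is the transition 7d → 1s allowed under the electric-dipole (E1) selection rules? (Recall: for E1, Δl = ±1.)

forbidden

l: 2 → 0 (Δl = -2). Δl = ±1 ✗.
The transition is electric-dipole forbidden.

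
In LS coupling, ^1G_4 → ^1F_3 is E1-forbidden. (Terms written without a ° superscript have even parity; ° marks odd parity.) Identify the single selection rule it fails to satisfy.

parity

ΔL = 0, ±1 (not L=0↔0): L: 4 → 3, ΔL = -1 — ✓.
ΔJ = 0, ±1 (not J=0↔0): J: 4 → 3, ΔJ = -1 — ✓.
ΔS = 0: S: 0 → 0 — ✓.
Parity must change: even → even — ✗.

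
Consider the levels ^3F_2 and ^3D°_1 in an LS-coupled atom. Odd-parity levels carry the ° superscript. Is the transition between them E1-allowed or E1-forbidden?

allowed

Reading off the term symbols: S 1→1, L 3→2, J 2→1, parity even→odd.
Parity must change: even → odd — ✓.
ΔS = 0: S: 1 → 1 — ✓.
ΔL = 0, ±1 (not L=0↔0): L: 3 → 2, ΔL = -1 — ✓.
ΔJ = 0, ±1 (not J=0↔0): J: 2 → 1, ΔJ = -1 — ✓.
All four E1 rules are satisfied.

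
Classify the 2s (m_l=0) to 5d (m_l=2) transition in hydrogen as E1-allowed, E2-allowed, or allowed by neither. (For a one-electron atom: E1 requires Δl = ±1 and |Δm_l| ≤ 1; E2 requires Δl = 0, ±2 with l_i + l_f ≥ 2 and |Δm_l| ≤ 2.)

E2

Δl = 2 − 0 = +2; l_i + l_f = 2.
Δm_l = +2.
E1 (Δl = ±1, |Δm_l| ≤ 1): not satisfied.
E2 (Δl = 0,±2, l_i+l_f ≥ 2, |Δm_l| ≤ 2): satisfied.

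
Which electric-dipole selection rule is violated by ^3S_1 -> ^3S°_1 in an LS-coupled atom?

Reading off the term symbols: S 1→1, L 0→0, J 1→1, parity even→odd.
Parity must change: even → odd — satisfied.
ΔS = 0: S: 1 → 1 — satisfied.
ΔL = 0, ±1 (not L=0↔0): L: 0 → 0, ΔL = +0 — violated.
ΔJ = 0, ±1 (not J=0↔0): J: 1 → 1, ΔJ = +0 — satisfied.

the L=0 ↔ L=0 exclusion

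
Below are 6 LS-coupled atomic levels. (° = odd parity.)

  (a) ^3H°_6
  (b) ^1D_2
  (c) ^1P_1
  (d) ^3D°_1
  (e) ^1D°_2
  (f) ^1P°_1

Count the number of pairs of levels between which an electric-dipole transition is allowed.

(a)–(b): forbidden (ΔS, ΔL, ΔJ).
(a)–(c): forbidden (ΔS, ΔL, ΔJ).
(a)–(d): forbidden (parity, ΔL, ΔJ).
(a)–(e): forbidden (parity, ΔS, ΔL, ΔJ).
(a)–(f): forbidden (parity, ΔS, ΔL, ΔJ).
(b)–(c): forbidden (parity).
(b)–(d): forbidden (ΔS).
(b)–(e): allowed.
(b)–(f): allowed.
(c)–(d): forbidden (ΔS).
(c)–(e): allowed.
(c)–(f): allowed.
(d)–(e): forbidden (parity, ΔS).
(d)–(f): forbidden (parity, ΔS).
(e)–(f): forbidden (parity).
Allowed pairs: 4 of 15.

4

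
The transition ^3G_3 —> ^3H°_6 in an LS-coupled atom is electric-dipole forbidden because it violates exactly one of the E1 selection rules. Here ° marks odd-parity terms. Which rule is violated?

Reading off the term symbols: S 1→1, L 4→5, J 3→6, parity even→odd.
Parity must change: even → odd — ok.
ΔS = 0: S: 1 → 1 — ok.
ΔL = 0, ±1 (not L=0↔0): L: 4 → 5, ΔL = +1 — ok.
ΔJ = 0, ±1 (not J=0↔0): J: 3 → 6, ΔJ = +3 — fails.

the ΔJ = 0, ±1 rule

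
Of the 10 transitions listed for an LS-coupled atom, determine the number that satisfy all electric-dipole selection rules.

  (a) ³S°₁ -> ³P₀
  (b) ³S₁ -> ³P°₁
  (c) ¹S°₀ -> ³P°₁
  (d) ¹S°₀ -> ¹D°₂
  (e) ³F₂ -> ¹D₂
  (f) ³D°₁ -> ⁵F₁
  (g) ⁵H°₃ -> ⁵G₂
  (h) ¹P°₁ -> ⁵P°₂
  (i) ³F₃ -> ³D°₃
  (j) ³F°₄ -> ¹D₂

(a) allowed
(b) allowed
(c) forbidden (parity, ΔS fail)
(d) forbidden (parity, ΔL, ΔJ fail)
(e) forbidden (parity, ΔS fail)
(f) forbidden (ΔS fails)
(g) allowed
(h) forbidden (parity, ΔS fail)
(i) allowed
(j) forbidden (ΔS, ΔJ fail)
Total allowed: 4 of 10.

4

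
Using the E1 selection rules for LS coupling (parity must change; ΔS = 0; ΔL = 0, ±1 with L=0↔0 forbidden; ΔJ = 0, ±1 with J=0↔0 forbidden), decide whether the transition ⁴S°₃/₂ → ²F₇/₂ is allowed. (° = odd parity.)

forbidden

Initial level: S=3/2, L=0, J=3/2, parity odd. Final level: S=1/2, L=3, J=7/2, parity even.
ΔJ = 0, ±1 (not J=0↔0): J: 3/2 → 7/2, ΔJ = +2 — fails.
ΔS = 0: S: 3/2 → 1/2 — fails.
ΔL = 0, ±1 (not L=0↔0): L: 0 → 3, ΔL = +3 — fails.
Parity must change: odd → even — ok.
Rule(s) violated: ΔS, ΔL, ΔJ.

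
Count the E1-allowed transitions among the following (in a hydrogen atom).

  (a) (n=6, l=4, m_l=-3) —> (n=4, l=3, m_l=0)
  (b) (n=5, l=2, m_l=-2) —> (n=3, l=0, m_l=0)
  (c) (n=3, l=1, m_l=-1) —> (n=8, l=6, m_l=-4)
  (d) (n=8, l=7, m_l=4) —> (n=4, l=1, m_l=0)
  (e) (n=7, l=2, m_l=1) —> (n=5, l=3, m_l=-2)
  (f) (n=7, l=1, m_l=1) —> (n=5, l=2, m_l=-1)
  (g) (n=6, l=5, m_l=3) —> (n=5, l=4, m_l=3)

1

(a) forbidden — Δm_l = +3 (E1 requires Δm_l = 0, ±1)
(b) forbidden — Δl = -2 (E1 requires Δl = ±1); Δm_l = +2 (E1 requires Δm_l = 0, ±1)
(c) forbidden — Δl = +5 (E1 requires Δl = ±1); Δm_l = -3 (E1 requires Δm_l = 0, ±1)
(d) forbidden — Δl = -6 (E1 requires Δl = ±1); Δm_l = -4 (E1 requires Δm_l = 0, ±1)
(e) forbidden — Δm_l = -3 (E1 requires Δm_l = 0, ±1)
(f) forbidden — Δm_l = -2 (E1 requires Δm_l = 0, ±1)
(g) allowed
Total allowed: 1 of 7.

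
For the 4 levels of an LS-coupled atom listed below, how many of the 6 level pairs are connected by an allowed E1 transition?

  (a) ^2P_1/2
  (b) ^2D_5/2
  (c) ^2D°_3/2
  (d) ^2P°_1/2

(a)–(b): forbidden (parity, ΔJ).
(a)–(c): allowed.
(a)–(d): allowed.
(b)–(c): allowed.
(b)–(d): forbidden (ΔJ).
(c)–(d): forbidden (parity).
Allowed pairs: 3 of 6.

3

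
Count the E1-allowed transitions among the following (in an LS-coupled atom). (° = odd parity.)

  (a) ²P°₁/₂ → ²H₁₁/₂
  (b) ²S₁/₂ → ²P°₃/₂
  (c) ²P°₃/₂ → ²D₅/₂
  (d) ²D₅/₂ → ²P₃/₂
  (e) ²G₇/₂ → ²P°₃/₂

(a) forbidden (ΔL, ΔJ fail)
(b) allowed
(c) allowed
(d) forbidden (parity fails)
(e) forbidden (ΔL, ΔJ fail)
Total allowed: 2 of 5.

2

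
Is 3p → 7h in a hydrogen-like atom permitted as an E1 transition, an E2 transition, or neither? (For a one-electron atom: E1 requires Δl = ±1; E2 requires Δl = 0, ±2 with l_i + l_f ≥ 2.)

Δl = 5 − 1 = +4; l_i + l_f = 6.
E1 (Δl = ±1): not satisfied.
E2 (Δl = 0,±2, l_i+l_f ≥ 2): not satisfied.

neither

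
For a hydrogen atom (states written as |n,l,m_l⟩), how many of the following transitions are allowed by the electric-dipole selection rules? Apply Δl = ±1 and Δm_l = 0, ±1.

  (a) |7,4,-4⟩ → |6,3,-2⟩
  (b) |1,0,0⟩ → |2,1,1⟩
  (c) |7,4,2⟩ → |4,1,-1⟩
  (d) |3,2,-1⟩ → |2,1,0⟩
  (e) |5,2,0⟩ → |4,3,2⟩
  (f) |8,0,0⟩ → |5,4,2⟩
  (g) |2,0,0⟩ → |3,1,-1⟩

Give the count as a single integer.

(a) forbidden — Δm_l = +2 (E1 requires Δm_l = 0, ±1)
(b) allowed
(c) forbidden — Δl = -3 (E1 requires Δl = ±1); Δm_l = -3 (E1 requires Δm_l = 0, ±1)
(d) allowed
(e) forbidden — Δm_l = +2 (E1 requires Δm_l = 0, ±1)
(f) forbidden — Δl = +4 (E1 requires Δl = ±1); Δm_l = +2 (E1 requires Δm_l = 0, ±1)
(g) allowed
Total allowed: 3 of 7.

3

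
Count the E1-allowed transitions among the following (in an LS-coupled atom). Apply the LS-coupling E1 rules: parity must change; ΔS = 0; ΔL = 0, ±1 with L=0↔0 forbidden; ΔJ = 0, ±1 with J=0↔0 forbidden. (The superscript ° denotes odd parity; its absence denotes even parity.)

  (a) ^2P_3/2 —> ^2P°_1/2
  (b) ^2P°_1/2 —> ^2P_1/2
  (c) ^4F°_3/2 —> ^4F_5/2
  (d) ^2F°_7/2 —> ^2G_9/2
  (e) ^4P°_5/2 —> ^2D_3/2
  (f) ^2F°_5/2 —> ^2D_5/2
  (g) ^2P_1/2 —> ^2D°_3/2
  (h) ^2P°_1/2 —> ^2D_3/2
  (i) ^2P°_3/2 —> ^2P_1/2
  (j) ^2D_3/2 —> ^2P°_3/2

9

(a) allowed
(b) allowed
(c) allowed
(d) allowed
(e) forbidden (ΔS fails)
(f) allowed
(g) allowed
(h) allowed
(i) allowed
(j) allowed
Total allowed: 9 of 10.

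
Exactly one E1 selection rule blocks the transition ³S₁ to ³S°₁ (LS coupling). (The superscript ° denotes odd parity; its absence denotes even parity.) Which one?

ΔJ = 0, ±1 (not J=0↔0): J: 1 → 1, ΔJ = +0 — ok.
Parity must change: even → odd — ok.
ΔL = 0, ±1 (not L=0↔0): L: 0 → 0, ΔL = +0 — fails.
ΔS = 0: S: 1 → 1 — ok.

the L=0 ↔ L=0 exclusion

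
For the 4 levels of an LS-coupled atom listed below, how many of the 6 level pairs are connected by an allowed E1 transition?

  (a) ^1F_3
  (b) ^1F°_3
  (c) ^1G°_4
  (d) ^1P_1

2

(a)–(b): allowed.
(a)–(c): allowed.
(a)–(d): forbidden (parity, ΔL, ΔJ).
(b)–(c): forbidden (parity).
(b)–(d): forbidden (ΔL, ΔJ).
(c)–(d): forbidden (ΔL, ΔJ).
Allowed pairs: 2 of 6.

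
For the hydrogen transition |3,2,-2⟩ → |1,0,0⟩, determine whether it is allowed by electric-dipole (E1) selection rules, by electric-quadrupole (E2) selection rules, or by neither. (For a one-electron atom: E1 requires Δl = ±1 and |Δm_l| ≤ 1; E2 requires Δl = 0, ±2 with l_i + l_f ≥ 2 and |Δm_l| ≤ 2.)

Δl = 0 − 2 = -2; l_i + l_f = 2.
Δm_l = +2.
E1 (Δl = ±1, |Δm_l| ≤ 1): not satisfied.
E2 (Δl = 0,±2, l_i+l_f ≥ 2, |Δm_l| ≤ 2): satisfied.

E2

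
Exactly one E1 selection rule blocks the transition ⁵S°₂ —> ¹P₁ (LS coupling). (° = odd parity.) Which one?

the ΔS = 0 rule

Reading off the term symbols: S 2→0, L 0→1, J 2→1, parity odd→even.
Parity must change: odd → even — ✓.
ΔS = 0: S: 2 → 0 — ✗.
ΔL = 0, ±1 (not L=0↔0): L: 0 → 1, ΔL = +1 — ✓.
ΔJ = 0, ±1 (not J=0↔0): J: 2 → 1, ΔJ = -1 — ✓.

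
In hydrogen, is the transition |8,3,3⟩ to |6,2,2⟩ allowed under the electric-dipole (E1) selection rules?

Δl = 2 − 3 = -1; the E1 rule Δl = ±1 is passes.
m_l: 3 → 2 (Δm_l = -1). |Δm_l| ≤ 1 passes.
All E1 selection rules are satisfied.

allowed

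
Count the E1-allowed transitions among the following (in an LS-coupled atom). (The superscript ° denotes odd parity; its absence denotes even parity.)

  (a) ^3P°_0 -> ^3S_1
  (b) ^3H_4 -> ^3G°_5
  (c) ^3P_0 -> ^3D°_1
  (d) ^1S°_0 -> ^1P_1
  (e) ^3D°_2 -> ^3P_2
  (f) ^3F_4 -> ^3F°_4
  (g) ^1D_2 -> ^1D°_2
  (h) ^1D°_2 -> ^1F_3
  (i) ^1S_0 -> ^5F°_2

8

(a) allowed
(b) allowed
(c) allowed
(d) allowed
(e) allowed
(f) allowed
(g) allowed
(h) allowed
(i) forbidden (ΔS, ΔL, ΔJ fail)
Total allowed: 8 of 9.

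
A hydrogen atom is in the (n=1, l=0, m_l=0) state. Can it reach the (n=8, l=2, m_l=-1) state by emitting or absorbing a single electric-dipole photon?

forbidden

l: 0 → 2 (Δl = +2). Δl = ±1 fails.
Δm_l = -1 − (0) = -1. E1 requires Δm_l = 0, ±1: ok.
The transition is electric-dipole forbidden.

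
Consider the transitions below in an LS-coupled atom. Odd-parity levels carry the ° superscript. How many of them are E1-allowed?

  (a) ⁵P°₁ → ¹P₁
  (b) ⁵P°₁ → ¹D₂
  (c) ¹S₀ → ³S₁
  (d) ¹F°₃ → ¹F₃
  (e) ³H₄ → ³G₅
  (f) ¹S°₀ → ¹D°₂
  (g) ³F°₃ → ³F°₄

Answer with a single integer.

1

(a) forbidden (ΔS fails)
(b) forbidden (ΔS fails)
(c) forbidden (parity, ΔS, ΔL fail)
(d) allowed
(e) forbidden (parity fails)
(f) forbidden (parity, ΔL, ΔJ fail)
(g) forbidden (parity fails)
Total allowed: 1 of 7.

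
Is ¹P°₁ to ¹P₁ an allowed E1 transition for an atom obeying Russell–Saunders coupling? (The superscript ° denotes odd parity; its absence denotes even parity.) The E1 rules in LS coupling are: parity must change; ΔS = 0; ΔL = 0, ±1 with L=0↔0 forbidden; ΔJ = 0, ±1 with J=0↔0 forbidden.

Initial level: S=0, L=1, J=1, parity odd. Final level: S=0, L=1, J=1, parity even.
Parity must change: odd → even — satisfied.
ΔS = 0: S: 0 → 0 — satisfied.
ΔL = 0, ±1 (not L=0↔0): L: 1 → 1, ΔL = +0 — satisfied.
ΔJ = 0, ±1 (not J=0↔0): J: 1 → 1, ΔJ = +0 — satisfied.
All four E1 rules are satisfied.

allowed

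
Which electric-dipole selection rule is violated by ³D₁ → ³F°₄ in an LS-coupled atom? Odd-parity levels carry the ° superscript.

Parity must change: even → odd — ok.
ΔS = 0: S: 1 → 1 — ok.
ΔL = 0, ±1 (not L=0↔0): L: 2 → 3, ΔL = +1 — ok.
ΔJ = 0, ±1 (not J=0↔0): J: 1 → 4, ΔJ = +3 — fails.

the ΔJ = 0, ±1 rule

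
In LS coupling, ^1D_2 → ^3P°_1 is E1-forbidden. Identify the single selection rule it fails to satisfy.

the ΔS = 0 rule

ΔJ = 0, ±1 (not J=0↔0): J: 2 → 1, ΔJ = -1 — passes.
ΔS = 0: S: 0 → 1 — fails.
ΔL = 0, ±1 (not L=0↔0): L: 2 → 1, ΔL = -1 — passes.
Parity must change: even → odd — passes.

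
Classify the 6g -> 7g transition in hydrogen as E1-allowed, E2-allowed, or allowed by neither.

Δl = 4 − 4 = +0; l_i + l_f = 8.
E1 (Δl = ±1): not satisfied.
E2 (Δl = 0,±2, l_i+l_f ≥ 2): satisfied.

E2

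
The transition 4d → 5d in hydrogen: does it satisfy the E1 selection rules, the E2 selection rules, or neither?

Δl = 2 − 2 = +0; l_i + l_f = 4.
E1 (Δl = ±1): not satisfied.
E2 (Δl = 0,±2, l_i+l_f ≥ 2): satisfied.

E2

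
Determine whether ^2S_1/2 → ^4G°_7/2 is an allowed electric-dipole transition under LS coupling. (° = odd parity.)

forbidden

Reading off the term symbols: S 1/2→3/2, L 0→4, J 1/2→7/2, parity even→odd.
ΔS = 0: S: 1/2 → 3/2 — fails.
ΔL = 0, ±1 (not L=0↔0): L: 0 → 4, ΔL = +4 — fails.
ΔJ = 0, ±1 (not J=0↔0): J: 1/2 → 7/2, ΔJ = +3 — fails.
Parity must change: even → odd — ok.
Rule(s) violated: ΔS, ΔL, ΔJ.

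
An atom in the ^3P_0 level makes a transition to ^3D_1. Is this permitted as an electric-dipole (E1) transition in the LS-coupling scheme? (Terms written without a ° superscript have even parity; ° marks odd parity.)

Reading off the term symbols: S 1→1, L 1→2, J 0→1, parity even→even.
Parity must change: even → even — violated.
ΔS = 0: S: 1 → 1 — satisfied.
ΔL = 0, ±1 (not L=0↔0): L: 1 → 2, ΔL = +1 — satisfied.
ΔJ = 0, ±1 (not J=0↔0): J: 0 → 1, ΔJ = +1 — satisfied.
Rule(s) violated: parity.

forbidden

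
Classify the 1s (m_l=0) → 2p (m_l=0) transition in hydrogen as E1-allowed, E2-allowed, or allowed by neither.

Δl = 1 − 0 = +1; l_i + l_f = 1.
Δm_l = +0.
E1 (Δl = ±1, |Δm_l| ≤ 1): satisfied.
E2 (Δl = 0,±2, l_i+l_f ≥ 2, |Δm_l| ≤ 2): not satisfied.

E1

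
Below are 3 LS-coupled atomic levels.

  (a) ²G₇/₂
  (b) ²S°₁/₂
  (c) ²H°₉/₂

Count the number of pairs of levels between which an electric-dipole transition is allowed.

(a)–(b): forbidden (ΔL, ΔJ).
(a)–(c): allowed.
(b)–(c): forbidden (parity, ΔL, ΔJ).
Allowed pairs: 1 of 3.

1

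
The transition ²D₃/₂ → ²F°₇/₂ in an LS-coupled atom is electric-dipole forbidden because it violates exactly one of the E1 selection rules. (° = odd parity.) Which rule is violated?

Initial level: S=1/2, L=2, J=3/2, parity even. Final level: S=1/2, L=3, J=7/2, parity odd.
Parity must change: even → odd — ok.
ΔS = 0: S: 1/2 → 1/2 — ok.
ΔL = 0, ±1 (not L=0↔0): L: 2 → 3, ΔL = +1 — ok.
ΔJ = 0, ±1 (not J=0↔0): J: 3/2 → 7/2, ΔJ = +2 — fails.

the ΔJ = 0, ±1 rule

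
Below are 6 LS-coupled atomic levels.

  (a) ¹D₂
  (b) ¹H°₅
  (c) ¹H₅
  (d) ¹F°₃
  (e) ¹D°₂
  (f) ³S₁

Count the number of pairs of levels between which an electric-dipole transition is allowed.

(a)–(b): forbidden (ΔL, ΔJ).
(a)–(c): forbidden (parity, ΔL, ΔJ).
(a)–(d): allowed.
(a)–(e): allowed.
(a)–(f): forbidden (parity, ΔS, ΔL).
(b)–(c): allowed.
(b)–(d): forbidden (parity, ΔL, ΔJ).
(b)–(e): forbidden (parity, ΔL, ΔJ).
(b)–(f): forbidden (ΔS, ΔL, ΔJ).
(c)–(d): forbidden (ΔL, ΔJ).
(c)–(e): forbidden (ΔL, ΔJ).
(c)–(f): forbidden (parity, ΔS, ΔL, ΔJ).
(d)–(e): forbidden (parity).
(d)–(f): forbidden (ΔS, ΔL, ΔJ).
(e)–(f): forbidden (ΔS, ΔL).
Allowed pairs: 3 of 15.

3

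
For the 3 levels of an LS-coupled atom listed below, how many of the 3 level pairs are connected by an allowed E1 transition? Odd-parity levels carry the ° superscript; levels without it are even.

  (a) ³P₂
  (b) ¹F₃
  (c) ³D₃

(a)–(b): forbidden (parity, ΔS, ΔL).
(a)–(c): forbidden (parity).
(b)–(c): forbidden (parity, ΔS).
Allowed pairs: 0 of 3.

0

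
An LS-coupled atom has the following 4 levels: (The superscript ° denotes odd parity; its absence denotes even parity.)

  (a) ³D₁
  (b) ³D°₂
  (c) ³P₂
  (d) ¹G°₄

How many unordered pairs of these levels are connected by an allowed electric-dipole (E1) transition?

(a)–(b): allowed.
(a)–(c): forbidden (parity).
(a)–(d): forbidden (ΔS, ΔL, ΔJ).
(b)–(c): allowed.
(b)–(d): forbidden (parity, ΔS, ΔL, ΔJ).
(c)–(d): forbidden (ΔS, ΔL, ΔJ).
Allowed pairs: 2 of 6.

2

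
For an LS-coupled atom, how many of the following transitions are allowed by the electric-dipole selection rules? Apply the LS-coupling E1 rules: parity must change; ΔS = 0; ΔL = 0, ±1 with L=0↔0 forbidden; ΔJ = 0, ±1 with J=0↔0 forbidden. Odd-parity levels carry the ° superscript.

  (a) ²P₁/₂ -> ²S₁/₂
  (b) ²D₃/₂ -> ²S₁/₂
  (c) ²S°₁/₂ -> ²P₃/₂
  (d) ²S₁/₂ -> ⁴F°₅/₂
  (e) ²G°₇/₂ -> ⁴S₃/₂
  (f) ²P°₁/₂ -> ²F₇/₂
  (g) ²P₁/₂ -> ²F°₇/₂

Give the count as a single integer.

1

(a) forbidden (parity fails)
(b) forbidden (parity, ΔL fail)
(c) allowed
(d) forbidden (ΔS, ΔL, ΔJ fail)
(e) forbidden (ΔS, ΔL, ΔJ fail)
(f) forbidden (ΔL, ΔJ fail)
(g) forbidden (ΔL, ΔJ fail)
Total allowed: 1 of 7.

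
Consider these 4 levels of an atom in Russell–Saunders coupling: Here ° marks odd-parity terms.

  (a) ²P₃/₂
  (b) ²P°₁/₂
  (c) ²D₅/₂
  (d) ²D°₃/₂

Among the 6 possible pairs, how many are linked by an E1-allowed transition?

(a)–(b): allowed.
(a)–(c): forbidden (parity).
(a)–(d): allowed.
(b)–(c): forbidden (ΔJ).
(b)–(d): forbidden (parity).
(c)–(d): allowed.
Allowed pairs: 3 of 6.

3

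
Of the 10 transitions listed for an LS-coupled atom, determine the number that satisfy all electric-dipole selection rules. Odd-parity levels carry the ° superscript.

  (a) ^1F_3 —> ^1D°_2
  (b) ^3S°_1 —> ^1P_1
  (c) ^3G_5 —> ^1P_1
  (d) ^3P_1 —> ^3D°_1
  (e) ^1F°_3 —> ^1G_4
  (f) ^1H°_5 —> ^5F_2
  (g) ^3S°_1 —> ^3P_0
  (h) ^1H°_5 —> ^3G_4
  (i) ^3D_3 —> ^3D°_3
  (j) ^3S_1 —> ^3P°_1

6

(a) allowed
(b) forbidden (ΔS fails)
(c) forbidden (parity, ΔS, ΔL, ΔJ fail)
(d) allowed
(e) allowed
(f) forbidden (ΔS, ΔL, ΔJ fail)
(g) allowed
(h) forbidden (ΔS fails)
(i) allowed
(j) allowed
Total allowed: 6 of 10.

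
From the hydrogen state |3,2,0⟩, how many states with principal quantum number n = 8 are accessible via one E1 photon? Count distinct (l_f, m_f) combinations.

6

E1 requires Δl = ±1, so l_f ∈ {1, 3}; with 0 ≤ l_f ≤ n_f−1 = 7, the allowed l_f values are {1, 3}.
For l_f = 1: m_f ∈ {m_i−1, m_i, m_i+1} ∩ [−1, 1] = {-1, 0, 1} → 3 states.
For l_f = 3: m_f ∈ {m_i−1, m_i, m_i+1} ∩ [−3, 3] = {-1, 0, 1} → 3 states.
Total: 6.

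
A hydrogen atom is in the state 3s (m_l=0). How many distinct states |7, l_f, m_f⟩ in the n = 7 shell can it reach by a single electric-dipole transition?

E1 requires Δl = ±1, so l_f ∈ {-1, 1}; with 0 ≤ l_f ≤ n_f−1 = 6, the allowed l_f values are {1}.
For l_f = 1: m_f ∈ {m_i−1, m_i, m_i+1} ∩ [−1, 1] = {-1, 0, 1} → 3 states.
Total: 3.

3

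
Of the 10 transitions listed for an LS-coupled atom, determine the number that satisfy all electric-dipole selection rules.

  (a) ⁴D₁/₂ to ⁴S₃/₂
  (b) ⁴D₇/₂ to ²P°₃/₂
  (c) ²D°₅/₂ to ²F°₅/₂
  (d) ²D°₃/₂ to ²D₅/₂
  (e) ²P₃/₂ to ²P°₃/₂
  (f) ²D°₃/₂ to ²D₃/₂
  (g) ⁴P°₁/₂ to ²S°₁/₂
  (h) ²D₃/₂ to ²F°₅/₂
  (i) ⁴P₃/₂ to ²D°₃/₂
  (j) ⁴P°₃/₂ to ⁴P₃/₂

5

(a) forbidden (parity, ΔL fail)
(b) forbidden (ΔS, ΔJ fail)
(c) forbidden (parity fails)
(d) allowed
(e) allowed
(f) allowed
(g) forbidden (parity, ΔS fail)
(h) allowed
(i) forbidden (ΔS fails)
(j) allowed
Total allowed: 5 of 10.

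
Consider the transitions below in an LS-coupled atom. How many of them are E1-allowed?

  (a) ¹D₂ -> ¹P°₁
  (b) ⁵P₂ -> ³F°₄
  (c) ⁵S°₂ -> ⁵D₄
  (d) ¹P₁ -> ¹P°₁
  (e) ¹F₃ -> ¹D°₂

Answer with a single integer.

3

(a) allowed
(b) forbidden (ΔS, ΔL, ΔJ fail)
(c) forbidden (ΔL, ΔJ fail)
(d) allowed
(e) allowed
Total allowed: 3 of 5.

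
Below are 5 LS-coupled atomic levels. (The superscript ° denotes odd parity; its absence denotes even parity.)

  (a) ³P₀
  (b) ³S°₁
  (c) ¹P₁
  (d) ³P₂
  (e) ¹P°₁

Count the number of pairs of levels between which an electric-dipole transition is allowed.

(a)–(b): allowed.
(a)–(c): forbidden (parity, ΔS).
(a)–(d): forbidden (parity, ΔJ).
(a)–(e): forbidden (ΔS).
(b)–(c): forbidden (ΔS).
(b)–(d): allowed.
(b)–(e): forbidden (parity, ΔS).
(c)–(d): forbidden (parity, ΔS).
(c)–(e): allowed.
(d)–(e): forbidden (ΔS).
Allowed pairs: 3 of 10.

3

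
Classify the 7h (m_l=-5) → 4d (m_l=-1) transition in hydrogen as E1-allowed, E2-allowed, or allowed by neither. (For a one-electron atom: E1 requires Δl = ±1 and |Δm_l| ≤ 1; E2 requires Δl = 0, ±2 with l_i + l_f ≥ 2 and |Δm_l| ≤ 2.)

neither

Δl = 2 − 5 = -3; l_i + l_f = 7.
Δm_l = +4.
E1 (Δl = ±1, |Δm_l| ≤ 1): not satisfied.
E2 (Δl = 0,±2, l_i+l_f ≥ 2, |Δm_l| ≤ 2): not satisfied.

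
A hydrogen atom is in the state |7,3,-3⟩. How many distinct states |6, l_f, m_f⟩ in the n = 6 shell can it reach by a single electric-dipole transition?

E1 requires Δl = ±1, so l_f ∈ {2, 4}; with 0 ≤ l_f ≤ n_f−1 = 5, the allowed l_f values are {2, 4}.
For l_f = 2: m_f ∈ {m_i−1, m_i, m_i+1} ∩ [−2, 2] = {-2} → 1 state.
For l_f = 4: m_f ∈ {m_i−1, m_i, m_i+1} ∩ [−4, 4] = {-4, -3, -2} → 3 states.
Total: 4.

4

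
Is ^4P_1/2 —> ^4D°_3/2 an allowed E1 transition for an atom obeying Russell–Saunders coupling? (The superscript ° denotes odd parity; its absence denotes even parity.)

Parity must change: even → odd — ✓.
ΔS = 0: S: 3/2 → 3/2 — ✓.
ΔL = 0, ±1 (not L=0↔0): L: 1 → 2, ΔL = +1 — ✓.
ΔJ = 0, ±1 (not J=0↔0): J: 1/2 → 3/2, ΔJ = +1 — ✓.
All four E1 rules are satisfied.

allowed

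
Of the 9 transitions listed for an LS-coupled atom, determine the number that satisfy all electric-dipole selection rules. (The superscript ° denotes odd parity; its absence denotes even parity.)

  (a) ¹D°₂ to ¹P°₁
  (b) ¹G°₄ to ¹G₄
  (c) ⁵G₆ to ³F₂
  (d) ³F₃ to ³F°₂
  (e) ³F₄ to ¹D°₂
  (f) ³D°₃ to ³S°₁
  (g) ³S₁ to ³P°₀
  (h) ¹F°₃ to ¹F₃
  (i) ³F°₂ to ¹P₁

4

(a) forbidden (parity fails)
(b) allowed
(c) forbidden (parity, ΔS, ΔJ fail)
(d) allowed
(e) forbidden (ΔS, ΔJ fail)
(f) forbidden (parity, ΔL, ΔJ fail)
(g) allowed
(h) allowed
(i) forbidden (ΔS, ΔL fail)
Total allowed: 4 of 9.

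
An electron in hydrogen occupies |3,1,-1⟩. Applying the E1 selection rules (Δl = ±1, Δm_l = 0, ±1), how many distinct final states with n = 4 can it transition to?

E1 requires Δl = ±1, so l_f ∈ {0, 2}; with 0 ≤ l_f ≤ n_f−1 = 3, the allowed l_f values are {0, 2}.
For l_f = 0: m_f ∈ {m_i−1, m_i, m_i+1} ∩ [−0, 0] = {0} → 1 state.
For l_f = 2: m_f ∈ {m_i−1, m_i, m_i+1} ∩ [−2, 2] = {-2, -1, 0} → 3 states.
Total: 4.

4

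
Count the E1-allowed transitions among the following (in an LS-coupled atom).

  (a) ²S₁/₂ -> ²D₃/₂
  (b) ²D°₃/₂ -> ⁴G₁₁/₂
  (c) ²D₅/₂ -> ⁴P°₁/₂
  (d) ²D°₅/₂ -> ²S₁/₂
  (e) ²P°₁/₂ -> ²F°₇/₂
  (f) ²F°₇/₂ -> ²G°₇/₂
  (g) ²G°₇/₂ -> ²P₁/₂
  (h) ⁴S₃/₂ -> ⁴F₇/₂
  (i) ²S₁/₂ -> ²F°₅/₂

(a) forbidden (parity, ΔL fail)
(b) forbidden (ΔS, ΔL, ΔJ fail)
(c) forbidden (ΔS, ΔJ fail)
(d) forbidden (ΔL, ΔJ fail)
(e) forbidden (parity, ΔL, ΔJ fail)
(f) forbidden (parity fails)
(g) forbidden (ΔL, ΔJ fail)
(h) forbidden (parity, ΔL, ΔJ fail)
(i) forbidden (ΔL, ΔJ fail)
Total allowed: 0 of 9.

0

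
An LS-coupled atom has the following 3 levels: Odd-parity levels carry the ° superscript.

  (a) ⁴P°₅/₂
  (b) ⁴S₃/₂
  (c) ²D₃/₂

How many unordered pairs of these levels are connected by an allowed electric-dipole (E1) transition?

1

(a)–(b): allowed.
(a)–(c): forbidden (ΔS).
(b)–(c): forbidden (parity, ΔS, ΔL).
Allowed pairs: 1 of 3.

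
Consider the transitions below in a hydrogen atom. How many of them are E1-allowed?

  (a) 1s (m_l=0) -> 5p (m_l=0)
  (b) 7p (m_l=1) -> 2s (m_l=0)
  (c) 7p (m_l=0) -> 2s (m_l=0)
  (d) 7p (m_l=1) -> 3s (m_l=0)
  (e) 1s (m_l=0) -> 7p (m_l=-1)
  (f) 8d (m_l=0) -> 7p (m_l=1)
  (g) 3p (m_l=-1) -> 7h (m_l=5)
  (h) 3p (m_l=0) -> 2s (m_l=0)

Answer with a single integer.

7

(a) allowed
(b) allowed
(c) allowed
(d) allowed
(e) allowed
(f) allowed
(g) forbidden — Δl = +4 (E1 requires Δl = ±1); Δm_l = +6 (E1 requires Δm_l = 0, ±1)
(h) allowed
Total allowed: 7 of 8.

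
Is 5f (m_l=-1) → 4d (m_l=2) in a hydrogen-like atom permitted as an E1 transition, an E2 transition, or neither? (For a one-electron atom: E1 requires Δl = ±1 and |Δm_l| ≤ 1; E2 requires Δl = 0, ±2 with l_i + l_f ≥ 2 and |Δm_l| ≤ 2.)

neither

Δl = 2 − 3 = -1; l_i + l_f = 5.
Δm_l = +3.
E1 (Δl = ±1, |Δm_l| ≤ 1): not satisfied.
E2 (Δl = 0,±2, l_i+l_f ≥ 2, |Δm_l| ≤ 2): not satisfied.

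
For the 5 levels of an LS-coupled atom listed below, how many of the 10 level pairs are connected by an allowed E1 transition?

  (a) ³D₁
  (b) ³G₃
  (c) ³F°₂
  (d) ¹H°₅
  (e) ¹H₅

(a)–(b): forbidden (parity, ΔL, ΔJ).
(a)–(c): allowed.
(a)–(d): forbidden (ΔS, ΔL, ΔJ).
(a)–(e): forbidden (parity, ΔS, ΔL, ΔJ).
(b)–(c): allowed.
(b)–(d): forbidden (ΔS, ΔJ).
(b)–(e): forbidden (parity, ΔS, ΔJ).
(c)–(d): forbidden (parity, ΔS, ΔL, ΔJ).
(c)–(e): forbidden (ΔS, ΔL, ΔJ).
(d)–(e): allowed.
Allowed pairs: 3 of 10.

3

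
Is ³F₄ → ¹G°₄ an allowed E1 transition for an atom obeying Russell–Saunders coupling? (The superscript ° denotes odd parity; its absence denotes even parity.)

Parity must change: even → odd — passes.
ΔS = 0: S: 1 → 0 — fails.
ΔL = 0, ±1 (not L=0↔0): L: 3 → 4, ΔL = +1 — passes.
ΔJ = 0, ±1 (not J=0↔0): J: 4 → 4, ΔJ = +0 — passes.
Rule(s) violated: ΔS.

forbidden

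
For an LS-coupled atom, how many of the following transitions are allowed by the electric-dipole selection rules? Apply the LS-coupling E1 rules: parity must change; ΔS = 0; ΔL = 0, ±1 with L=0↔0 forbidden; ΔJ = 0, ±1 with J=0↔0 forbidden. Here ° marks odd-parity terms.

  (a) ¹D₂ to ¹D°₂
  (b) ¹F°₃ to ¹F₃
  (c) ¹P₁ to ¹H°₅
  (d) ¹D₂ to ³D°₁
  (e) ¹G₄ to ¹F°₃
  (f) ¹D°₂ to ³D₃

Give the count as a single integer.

3

(a) allowed
(b) allowed
(c) forbidden (ΔL, ΔJ fail)
(d) forbidden (ΔS fails)
(e) allowed
(f) forbidden (ΔS fails)
Total allowed: 3 of 6.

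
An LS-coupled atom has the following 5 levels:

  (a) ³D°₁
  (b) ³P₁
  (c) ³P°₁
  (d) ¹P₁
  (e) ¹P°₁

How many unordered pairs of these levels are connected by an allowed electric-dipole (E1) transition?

(a)–(b): allowed.
(a)–(c): forbidden (parity).
(a)–(d): forbidden (ΔS).
(a)–(e): forbidden (parity, ΔS).
(b)–(c): allowed.
(b)–(d): forbidden (parity, ΔS).
(b)–(e): forbidden (ΔS).
(c)–(d): forbidden (ΔS).
(c)–(e): forbidden (parity, ΔS).
(d)–(e): allowed.
Allowed pairs: 3 of 10.

3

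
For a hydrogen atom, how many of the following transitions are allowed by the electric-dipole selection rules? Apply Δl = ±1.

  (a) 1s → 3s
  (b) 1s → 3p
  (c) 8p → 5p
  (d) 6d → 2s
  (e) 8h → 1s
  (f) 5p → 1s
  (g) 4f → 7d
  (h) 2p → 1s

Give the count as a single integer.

(a) forbidden — Δl = +0 (E1 requires Δl = ±1)
(b) allowed
(c) forbidden — Δl = +0 (E1 requires Δl = ±1)
(d) forbidden — Δl = -2 (E1 requires Δl = ±1)
(e) forbidden — Δl = -5 (E1 requires Δl = ±1)
(f) allowed
(g) allowed
(h) allowed
Total allowed: 4 of 8.

4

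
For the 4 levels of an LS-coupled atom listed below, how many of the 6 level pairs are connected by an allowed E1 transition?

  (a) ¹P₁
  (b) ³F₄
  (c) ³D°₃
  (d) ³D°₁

1

(a)–(b): forbidden (parity, ΔS, ΔL, ΔJ).
(a)–(c): forbidden (ΔS, ΔJ).
(a)–(d): forbidden (ΔS).
(b)–(c): allowed.
(b)–(d): forbidden (ΔJ).
(c)–(d): forbidden (parity, ΔJ).
Allowed pairs: 1 of 6.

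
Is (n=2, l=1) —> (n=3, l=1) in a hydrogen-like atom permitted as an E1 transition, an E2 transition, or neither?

E2

Δl = 1 − 1 = +0; l_i + l_f = 2.
E1 (Δl = ±1): not satisfied.
E2 (Δl = 0,±2, l_i+l_f ≥ 2): satisfied.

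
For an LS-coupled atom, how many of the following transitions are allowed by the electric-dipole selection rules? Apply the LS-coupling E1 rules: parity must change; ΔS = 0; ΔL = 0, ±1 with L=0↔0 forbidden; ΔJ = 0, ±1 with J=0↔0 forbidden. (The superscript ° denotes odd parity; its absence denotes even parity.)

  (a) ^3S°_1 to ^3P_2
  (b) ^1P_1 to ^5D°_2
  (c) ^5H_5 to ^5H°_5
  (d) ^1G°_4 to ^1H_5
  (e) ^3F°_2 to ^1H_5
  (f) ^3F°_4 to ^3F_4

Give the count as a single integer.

(a) allowed
(b) forbidden (ΔS fails)
(c) allowed
(d) allowed
(e) forbidden (ΔS, ΔL, ΔJ fail)
(f) allowed
Total allowed: 4 of 6.

4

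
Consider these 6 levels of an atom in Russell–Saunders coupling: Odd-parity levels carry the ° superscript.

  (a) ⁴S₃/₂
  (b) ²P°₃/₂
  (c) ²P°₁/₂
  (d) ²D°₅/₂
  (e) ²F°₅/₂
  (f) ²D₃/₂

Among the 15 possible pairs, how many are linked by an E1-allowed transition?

4

(a)–(b): forbidden (ΔS).
(a)–(c): forbidden (ΔS).
(a)–(d): forbidden (ΔS, ΔL).
(a)–(e): forbidden (ΔS, ΔL).
(a)–(f): forbidden (parity, ΔS, ΔL).
(b)–(c): forbidden (parity).
(b)–(d): forbidden (parity).
(b)–(e): forbidden (parity, ΔL).
(b)–(f): allowed.
(c)–(d): forbidden (parity, ΔJ).
(c)–(e): forbidden (parity, ΔL, ΔJ).
(c)–(f): allowed.
(d)–(e): forbidden (parity).
(d)–(f): allowed.
(e)–(f): allowed.
Allowed pairs: 4 of 15.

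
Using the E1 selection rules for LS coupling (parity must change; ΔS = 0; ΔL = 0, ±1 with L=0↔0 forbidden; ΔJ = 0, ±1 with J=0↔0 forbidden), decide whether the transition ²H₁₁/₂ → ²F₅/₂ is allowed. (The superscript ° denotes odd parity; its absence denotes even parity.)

Initial level: S=1/2, L=5, J=11/2, parity even. Final level: S=1/2, L=3, J=5/2, parity even.
ΔL = 0, ±1 (not L=0↔0): L: 5 → 3, ΔL = -2 — fails.
Parity must change: even → even — fails.
ΔS = 0: S: 1/2 → 1/2 — ok.
ΔJ = 0, ±1 (not J=0↔0): J: 11/2 → 5/2, ΔJ = -3 — fails.
Rule(s) violated: parity, ΔL, ΔJ.

forbidden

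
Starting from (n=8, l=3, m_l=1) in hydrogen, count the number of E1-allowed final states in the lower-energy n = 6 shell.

E1 requires Δl = ±1, so l_f ∈ {2, 4}; with 0 ≤ l_f ≤ n_f−1 = 5, the allowed l_f values are {2, 4}.
For l_f = 2: m_f ∈ {m_i−1, m_i, m_i+1} ∩ [−2, 2] = {0, 1, 2} → 3 states.
For l_f = 4: m_f ∈ {m_i−1, m_i, m_i+1} ∩ [−4, 4] = {0, 1, 2} → 3 states.
Total: 6.

6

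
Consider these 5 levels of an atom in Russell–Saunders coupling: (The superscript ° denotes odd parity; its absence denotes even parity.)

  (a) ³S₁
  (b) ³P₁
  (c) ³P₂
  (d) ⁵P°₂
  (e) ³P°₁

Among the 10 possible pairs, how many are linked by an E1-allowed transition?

3

(a)–(b): forbidden (parity).
(a)–(c): forbidden (parity).
(a)–(d): forbidden (ΔS).
(a)–(e): allowed.
(b)–(c): forbidden (parity).
(b)–(d): forbidden (ΔS).
(b)–(e): allowed.
(c)–(d): forbidden (ΔS).
(c)–(e): allowed.
(d)–(e): forbidden (parity, ΔS).
Allowed pairs: 3 of 10.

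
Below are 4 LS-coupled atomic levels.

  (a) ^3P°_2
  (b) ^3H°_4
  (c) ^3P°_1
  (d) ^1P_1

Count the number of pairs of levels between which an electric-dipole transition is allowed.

(a)–(b): forbidden (parity, ΔL, ΔJ).
(a)–(c): forbidden (parity).
(a)–(d): forbidden (ΔS).
(b)–(c): forbidden (parity, ΔL, ΔJ).
(b)–(d): forbidden (ΔS, ΔL, ΔJ).
(c)–(d): forbidden (ΔS).
Allowed pairs: 0 of 6.

0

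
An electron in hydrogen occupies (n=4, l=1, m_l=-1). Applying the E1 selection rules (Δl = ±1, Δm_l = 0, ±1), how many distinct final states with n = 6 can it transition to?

4

E1 requires Δl = ±1, so l_f ∈ {0, 2}; with 0 ≤ l_f ≤ n_f−1 = 5, the allowed l_f values are {0, 2}.
For l_f = 0: m_f ∈ {m_i−1, m_i, m_i+1} ∩ [−0, 0] = {0} → 1 state.
For l_f = 2: m_f ∈ {m_i−1, m_i, m_i+1} ∩ [−2, 2] = {-2, -1, 0} → 3 states.
Total: 4.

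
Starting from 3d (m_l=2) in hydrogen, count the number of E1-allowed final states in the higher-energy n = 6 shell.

4

E1 requires Δl = ±1, so l_f ∈ {1, 3}; with 0 ≤ l_f ≤ n_f−1 = 5, the allowed l_f values are {1, 3}.
For l_f = 1: m_f ∈ {m_i−1, m_i, m_i+1} ∩ [−1, 1] = {1} → 1 state.
For l_f = 3: m_f ∈ {m_i−1, m_i, m_i+1} ∩ [−3, 3] = {1, 2, 3} → 3 states.
Total: 4.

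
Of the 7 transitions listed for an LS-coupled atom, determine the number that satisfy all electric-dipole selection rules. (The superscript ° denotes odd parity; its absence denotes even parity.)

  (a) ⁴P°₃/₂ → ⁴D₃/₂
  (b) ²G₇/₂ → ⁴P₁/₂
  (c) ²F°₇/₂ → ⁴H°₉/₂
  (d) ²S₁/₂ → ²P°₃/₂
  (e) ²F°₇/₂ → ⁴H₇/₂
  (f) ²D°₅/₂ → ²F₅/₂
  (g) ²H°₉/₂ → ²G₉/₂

(a) allowed
(b) forbidden (parity, ΔS, ΔL, ΔJ fail)
(c) forbidden (parity, ΔS, ΔL fail)
(d) allowed
(e) forbidden (ΔS, ΔL fail)
(f) allowed
(g) allowed
Total allowed: 4 of 7.

4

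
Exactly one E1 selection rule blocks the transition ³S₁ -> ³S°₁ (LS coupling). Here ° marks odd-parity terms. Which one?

Parity must change: even → odd — satisfied.
ΔS = 0: S: 1 → 1 — satisfied.
ΔL = 0, ±1 (not L=0↔0): L: 0 → 0, ΔL = +0 — violated.
ΔJ = 0, ±1 (not J=0↔0): J: 1 → 1, ΔJ = +0 — satisfied.

the L=0 ↔ L=0 exclusion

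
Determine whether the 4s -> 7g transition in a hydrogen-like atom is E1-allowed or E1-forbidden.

forbidden

Δl = 4 − 0 = +4; the E1 rule Δl = ±1 is fails.
The transition is electric-dipole forbidden.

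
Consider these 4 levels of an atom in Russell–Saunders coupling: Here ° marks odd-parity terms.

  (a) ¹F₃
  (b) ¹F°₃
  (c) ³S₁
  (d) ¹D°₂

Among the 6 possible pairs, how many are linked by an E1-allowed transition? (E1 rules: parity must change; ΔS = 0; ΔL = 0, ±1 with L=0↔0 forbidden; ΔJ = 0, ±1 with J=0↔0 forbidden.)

2

(a)–(b): allowed.
(a)–(c): forbidden (parity, ΔS, ΔL, ΔJ).
(a)–(d): allowed.
(b)–(c): forbidden (ΔS, ΔL, ΔJ).
(b)–(d): forbidden (parity).
(c)–(d): forbidden (ΔS, ΔL).
Allowed pairs: 2 of 6.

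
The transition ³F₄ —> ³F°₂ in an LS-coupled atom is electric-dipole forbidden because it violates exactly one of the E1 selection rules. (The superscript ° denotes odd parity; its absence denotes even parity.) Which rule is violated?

Reading off the term symbols: S 1→1, L 3→3, J 4→2, parity even→odd.
Parity must change: even → odd — satisfied.
ΔS = 0: S: 1 → 1 — satisfied.
ΔL = 0, ±1 (not L=0↔0): L: 3 → 3, ΔL = +0 — satisfied.
ΔJ = 0, ±1 (not J=0↔0): J: 4 → 2, ΔJ = -2 — violated.

the ΔJ = 0, ±1 rule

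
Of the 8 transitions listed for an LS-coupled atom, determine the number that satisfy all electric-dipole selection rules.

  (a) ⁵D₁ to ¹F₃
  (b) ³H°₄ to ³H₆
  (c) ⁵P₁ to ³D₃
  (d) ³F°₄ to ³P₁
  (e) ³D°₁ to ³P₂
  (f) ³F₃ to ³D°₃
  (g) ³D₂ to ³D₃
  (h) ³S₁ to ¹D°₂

2

(a) forbidden (parity, ΔS, ΔJ fail)
(b) forbidden (ΔJ fails)
(c) forbidden (parity, ΔS, ΔJ fail)
(d) forbidden (ΔL, ΔJ fail)
(e) allowed
(f) allowed
(g) forbidden (parity fails)
(h) forbidden (ΔS, ΔL fail)
Total allowed: 2 of 8.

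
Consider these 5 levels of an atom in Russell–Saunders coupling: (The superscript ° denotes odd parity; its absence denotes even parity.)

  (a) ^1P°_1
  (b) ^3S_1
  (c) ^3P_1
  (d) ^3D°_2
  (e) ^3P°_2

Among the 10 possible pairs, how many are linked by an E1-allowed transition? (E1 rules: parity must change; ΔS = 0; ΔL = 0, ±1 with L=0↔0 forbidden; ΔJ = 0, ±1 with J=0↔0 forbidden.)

(a)–(b): forbidden (ΔS).
(a)–(c): forbidden (ΔS).
(a)–(d): forbidden (parity, ΔS).
(a)–(e): forbidden (parity, ΔS).
(b)–(c): forbidden (parity).
(b)–(d): forbidden (ΔL).
(b)–(e): allowed.
(c)–(d): allowed.
(c)–(e): allowed.
(d)–(e): forbidden (parity).
Allowed pairs: 3 of 10.

3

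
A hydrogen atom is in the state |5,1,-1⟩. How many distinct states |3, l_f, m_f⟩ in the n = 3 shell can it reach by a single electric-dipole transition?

E1 requires Δl = ±1, so l_f ∈ {0, 2}; with 0 ≤ l_f ≤ n_f−1 = 2, the allowed l_f values are {0, 2}.
For l_f = 0: m_f ∈ {m_i−1, m_i, m_i+1} ∩ [−0, 0] = {0} → 1 state.
For l_f = 2: m_f ∈ {m_i−1, m_i, m_i+1} ∩ [−2, 2] = {-2, -1, 0} → 3 states.
Total: 4.

4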